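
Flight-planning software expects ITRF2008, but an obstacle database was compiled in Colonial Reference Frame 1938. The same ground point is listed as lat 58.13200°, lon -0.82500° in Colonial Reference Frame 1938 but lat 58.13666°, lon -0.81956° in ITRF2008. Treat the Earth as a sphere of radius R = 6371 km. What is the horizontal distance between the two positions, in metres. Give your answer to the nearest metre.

609 m

Δφ = 58.13666° − 58.13200° = +0.00466°; Δλ = -0.81956° − -0.82500° = +0.00544°.
1° along a meridian = πR/180 = 111195 m.
ΔN = Δφ × 111195 = 518.2 m; ΔE = Δλ × 111195 × cos(58.13200°) = +0.00544 × 111195 × 0.527964 = 319.4 m.
Distance = √(ΔE² + ΔN²) = √(319.4² + 518.2²) = 608.7 m.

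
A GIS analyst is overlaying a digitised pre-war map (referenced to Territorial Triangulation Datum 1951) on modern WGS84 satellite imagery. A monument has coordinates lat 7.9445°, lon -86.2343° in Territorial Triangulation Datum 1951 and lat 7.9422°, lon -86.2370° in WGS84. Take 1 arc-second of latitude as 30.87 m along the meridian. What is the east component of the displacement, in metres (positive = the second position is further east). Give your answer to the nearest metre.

ΔE = -297 m

Δφ = 7.9422° − 7.9445° = -0.0023°; Δλ = -86.2370° − -86.2343° = -0.0027°.
1° of latitude = 3600 × 30.87 = 111132 m.
ΔN = Δφ × 111132 = -255.6 m; ΔE = Δλ × 111132 × cos(7.9445°) = -0.0027 × 111132 × 0.990402 = -297.2 m.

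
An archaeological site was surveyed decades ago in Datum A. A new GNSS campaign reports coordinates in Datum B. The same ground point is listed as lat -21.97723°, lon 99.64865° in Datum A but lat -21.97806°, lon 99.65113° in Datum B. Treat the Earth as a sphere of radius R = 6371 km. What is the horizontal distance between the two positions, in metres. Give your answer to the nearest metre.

272 m

Δφ = -21.97806° − -21.97723° = -0.00083°; Δλ = 99.65113° − 99.64865° = +0.00248°.
1° along a meridian = πR/180 = 111195 m.
ΔN = Δφ × 111195 = -92.3 m; ΔE = Δλ × 111195 × cos(-21.97723°) = +0.00248 × 111195 × 0.927333 = 255.7 m.
Distance = √(ΔE² + ΔN²) = √(255.7² + (-92.3)²) = 271.9 m.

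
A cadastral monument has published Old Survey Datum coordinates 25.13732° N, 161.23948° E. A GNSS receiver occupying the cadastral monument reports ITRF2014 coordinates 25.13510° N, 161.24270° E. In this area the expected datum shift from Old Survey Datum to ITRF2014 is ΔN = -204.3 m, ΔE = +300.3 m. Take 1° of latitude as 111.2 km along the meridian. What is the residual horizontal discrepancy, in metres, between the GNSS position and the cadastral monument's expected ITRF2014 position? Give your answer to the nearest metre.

49 m

Observed coordinate differences: Δφ = -0.00222°, Δλ = +0.00322°.
Converting to metres (1° lat = 111200 m, cos φ = 0.905292): observed ΔN = -246.9 m, observed ΔE = 324.2 m.
Subtracting the expected shift leaves a residual of -246.9 − (-204.3) = -42.6 m north and 324.2 − (300.3) = 23.9 m east.
Residual distance = √((-42.6)² + 23.9²) = 48.8 m.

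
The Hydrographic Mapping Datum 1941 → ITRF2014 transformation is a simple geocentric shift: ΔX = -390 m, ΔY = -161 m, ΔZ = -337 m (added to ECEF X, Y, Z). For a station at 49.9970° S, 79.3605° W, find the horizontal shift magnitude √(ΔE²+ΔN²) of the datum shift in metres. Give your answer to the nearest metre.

440 m

At φ = -49.9970°, λ = -79.3605°: sin φ = -0.766011, cos φ = 0.642828, sin λ = -0.982808, cos λ = 0.184629.
ΔE = −sin λ·ΔX + cos λ·ΔY = −(-0.982808)·(-390) + (0.184629)·(-161) = -413.02 m.
ΔN = −sin φ cos λ·ΔX − sin φ sin λ·ΔY + cos φ·ΔZ = −(-0.766011)(0.184629)(-390) − (-0.766011)(-0.982808)(-161) + (0.642828)(-337) = -150.58 m.
Horizontal magnitude = √(ΔE² + ΔN²) = √((-413.02)² + (-150.58)²) = 439.61 m.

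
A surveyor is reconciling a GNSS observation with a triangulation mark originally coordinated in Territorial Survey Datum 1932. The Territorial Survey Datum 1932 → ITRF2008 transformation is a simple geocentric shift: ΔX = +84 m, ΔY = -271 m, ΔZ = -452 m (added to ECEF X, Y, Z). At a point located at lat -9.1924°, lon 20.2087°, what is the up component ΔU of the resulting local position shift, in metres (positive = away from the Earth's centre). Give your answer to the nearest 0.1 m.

The local up (radial) axis is (cos φ cos λ, cos φ sin λ, sin φ), giving ΔU = 77.817 − 92.412 + 72.207 = 57.61 m.

ΔU = 57.6 m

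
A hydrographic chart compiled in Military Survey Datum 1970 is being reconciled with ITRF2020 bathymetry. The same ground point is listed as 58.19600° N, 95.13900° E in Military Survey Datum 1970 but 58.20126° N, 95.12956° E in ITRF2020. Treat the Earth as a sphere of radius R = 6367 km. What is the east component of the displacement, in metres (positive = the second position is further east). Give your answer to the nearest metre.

ΔE = -553 m

Δφ = 58.20126° − 58.19600° = +0.00526°; Δλ = 95.12956° − 95.13900° = -0.00944°.
1° along a meridian = πR/180 = 111125 m.
ΔN = Δφ × 111125 = 584.5 m; ΔE = Δλ × 111125 × cos(58.19600°) = -0.00944 × 111125 × 0.527015 = -552.8 m.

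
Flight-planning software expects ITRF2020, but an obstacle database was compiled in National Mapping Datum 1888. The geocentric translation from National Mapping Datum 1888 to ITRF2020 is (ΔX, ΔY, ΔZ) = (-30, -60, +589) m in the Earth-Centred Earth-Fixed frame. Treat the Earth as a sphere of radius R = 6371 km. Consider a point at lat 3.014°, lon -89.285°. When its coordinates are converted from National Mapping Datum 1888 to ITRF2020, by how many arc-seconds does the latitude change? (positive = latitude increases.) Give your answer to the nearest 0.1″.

Δφ = 18.9″

sin φ = 0.052580, cos φ = 0.998617, sin λ = -0.999922, cos λ = 0.012479.
North component: ΔN = −sin φ cos λ·ΔX − sin φ sin λ·ΔY + cos φ·ΔZ = −(0.052580)(0.012479)(-30) − (0.052580)(-0.999922)(-60) + (0.998617)(589) = 585.05 m.
1° of latitude spans πR/180 = 111195 m, so Δφ = 585.05 / 111195 × 3600 = 18.941″.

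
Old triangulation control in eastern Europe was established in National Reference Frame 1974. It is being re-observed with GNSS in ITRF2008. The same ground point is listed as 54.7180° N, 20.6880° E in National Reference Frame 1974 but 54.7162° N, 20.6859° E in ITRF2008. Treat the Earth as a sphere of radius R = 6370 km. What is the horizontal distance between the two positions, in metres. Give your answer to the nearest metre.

241 m

Δφ = 54.7162° − 54.7180° = -0.0018°; Δλ = 20.6859° − 20.6880° = -0.0021°.
1° along a meridian = πR/180 = 111177 m.
ΔN = Δφ × 111177 = -200.1 m; ΔE = Δλ × 111177 × cos(54.7180°) = -0.0021 × 111177 × 0.577601 = -134.9 m.
Distance = √(ΔE² + ΔN²) = √((-134.9)² + (-200.1)²) = 241.3 m.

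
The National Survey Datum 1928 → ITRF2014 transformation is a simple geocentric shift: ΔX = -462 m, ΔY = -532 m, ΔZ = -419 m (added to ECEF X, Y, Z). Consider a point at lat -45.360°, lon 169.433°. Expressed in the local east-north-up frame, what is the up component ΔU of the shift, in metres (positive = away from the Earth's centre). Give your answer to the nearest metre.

ΔU = 549 m

At φ = -45.360°, λ = 169.433°: sin φ = -0.711536, cos φ = 0.702650, sin λ = 0.183385, cos λ = -0.983041.
ΔU = cos φ cos λ·ΔX + cos φ sin λ·ΔY + sin φ·ΔZ = (0.702650)(-0.983041)(-462) + (0.702650)(0.183385)(-532) + (-0.711536)(-419) = 548.70 m.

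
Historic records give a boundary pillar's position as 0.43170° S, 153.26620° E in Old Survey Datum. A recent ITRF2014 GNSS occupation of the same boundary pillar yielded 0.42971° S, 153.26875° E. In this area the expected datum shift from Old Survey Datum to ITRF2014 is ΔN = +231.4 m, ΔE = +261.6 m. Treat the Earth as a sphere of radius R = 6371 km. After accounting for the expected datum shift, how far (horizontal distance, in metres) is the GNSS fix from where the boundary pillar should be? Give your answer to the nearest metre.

Observed coordinate differences: Δφ = +0.00199°, Δλ = +0.00255°.
Converting to metres (1° lat = 111195 m, cos φ = 0.999972): observed ΔN = 221.3 m, observed ΔE = 283.5 m.
Subtracting the expected shift leaves a residual of 221.3 − (231.4) = -10.1 m north and 283.5 − (261.6) = 21.9 m east.
Residual distance = √((-10.1)² + 21.9²) = 24.2 m.

24 m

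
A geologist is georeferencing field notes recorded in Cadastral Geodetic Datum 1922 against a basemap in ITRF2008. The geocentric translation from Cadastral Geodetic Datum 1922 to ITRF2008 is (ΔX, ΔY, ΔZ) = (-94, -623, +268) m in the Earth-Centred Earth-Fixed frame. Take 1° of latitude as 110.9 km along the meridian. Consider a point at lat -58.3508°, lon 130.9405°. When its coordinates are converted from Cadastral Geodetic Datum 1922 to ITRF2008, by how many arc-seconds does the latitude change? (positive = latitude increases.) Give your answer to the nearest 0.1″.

Δφ = -6.7″

sin φ = -0.851277, cos φ = 0.524717, sin λ = 0.755390, cos λ = -0.655275.
North component: ΔN = −sin φ cos λ·ΔX − sin φ sin λ·ΔY + cos φ·ΔZ = −(-0.851277)(-0.655275)(-94) − (-0.851277)(0.755390)(-623) + (0.524717)(268) = -207.56 m.
1° of latitude spans 110900 m, so Δφ = -207.56 / 110900 × 3600 = -6.738″.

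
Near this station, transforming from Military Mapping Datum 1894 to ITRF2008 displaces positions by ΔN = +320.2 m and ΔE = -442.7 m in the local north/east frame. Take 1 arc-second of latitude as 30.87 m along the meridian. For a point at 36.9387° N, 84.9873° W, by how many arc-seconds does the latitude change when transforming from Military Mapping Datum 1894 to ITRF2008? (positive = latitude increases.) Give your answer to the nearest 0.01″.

1″ of latitude = 30.87 m, so Δφ = 320.2 / 30.87 = 10.373″.

Δφ = 10.37″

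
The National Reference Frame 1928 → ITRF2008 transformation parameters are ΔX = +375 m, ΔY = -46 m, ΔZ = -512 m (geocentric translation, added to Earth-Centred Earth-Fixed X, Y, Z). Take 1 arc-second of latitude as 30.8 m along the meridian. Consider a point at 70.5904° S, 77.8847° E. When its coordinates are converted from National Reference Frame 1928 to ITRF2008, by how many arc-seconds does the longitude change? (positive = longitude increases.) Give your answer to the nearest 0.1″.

sin φ = -0.943167, cos φ = 0.332319, sin λ = 0.977727, cos λ = 0.209880.
East component: ΔE = −sin λ·ΔX + cos λ·ΔY = −(0.977727)(375) + (0.209880)(-46) = -376.30 m.
1° of latitude spans 3600 × 30.80 = 110880 m; at latitude φ, 1° of longitude spans that × cos φ = 36847.5 m, so Δλ = -376.30 / 36847.5 × 3600 = -36.765″.

Δλ = -36.8″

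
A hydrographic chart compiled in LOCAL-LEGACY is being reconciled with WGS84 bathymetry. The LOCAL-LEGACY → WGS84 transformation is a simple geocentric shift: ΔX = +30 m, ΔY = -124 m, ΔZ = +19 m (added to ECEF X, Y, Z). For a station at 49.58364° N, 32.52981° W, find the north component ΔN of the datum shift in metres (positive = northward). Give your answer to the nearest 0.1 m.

At φ = 49.58364°, λ = -32.52981°: sin φ = 0.761353, cos φ = 0.648337, sin λ = -0.537738, cos λ = 0.843112.
ΔN = −sin φ cos λ·ΔX − sin φ sin λ·ΔY + cos φ·ΔZ = −(0.761353)(0.843112)(30) − (0.761353)(-0.537738)(-124) + (0.648337)(19) = -57.71 m.

ΔN = -57.7 m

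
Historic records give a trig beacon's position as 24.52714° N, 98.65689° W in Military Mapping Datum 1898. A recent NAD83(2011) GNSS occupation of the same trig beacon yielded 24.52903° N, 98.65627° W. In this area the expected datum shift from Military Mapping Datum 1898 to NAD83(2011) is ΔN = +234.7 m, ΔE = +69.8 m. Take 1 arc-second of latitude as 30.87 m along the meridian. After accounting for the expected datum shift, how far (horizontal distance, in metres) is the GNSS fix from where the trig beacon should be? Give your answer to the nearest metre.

26 m

Observed coordinate differences: Δφ = +0.00189°, Δλ = +0.00062°.
Converting to metres (1° lat = 111132 m, cos φ = 0.909765): observed ΔN = 210.0 m, observed ΔE = 62.7 m.
Subtracting the expected shift leaves a residual of 210.0 − (234.7) = -24.7 m north and 62.7 − (69.8) = -7.1 m east.
Residual distance = √((-24.7)² + (-7.1)²) = 25.7 m.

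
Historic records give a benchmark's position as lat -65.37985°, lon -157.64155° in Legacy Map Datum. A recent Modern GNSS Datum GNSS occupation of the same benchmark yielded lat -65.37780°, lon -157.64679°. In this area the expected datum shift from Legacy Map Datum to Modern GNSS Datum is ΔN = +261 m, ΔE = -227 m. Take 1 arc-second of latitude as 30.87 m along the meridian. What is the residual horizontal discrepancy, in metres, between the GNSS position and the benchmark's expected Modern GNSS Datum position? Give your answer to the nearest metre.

Observed coordinate differences: Δφ = +0.00205°, Δλ = -0.00524°.
Converting to metres (1° lat = 111132 m, cos φ = 0.416601): observed ΔN = 227.8 m, observed ΔE = -242.6 m.
Subtracting the expected shift leaves a residual of 227.8 − (261) = -33.2 m north and -242.6 − (-227) = -15.6 m east.
Residual distance = √((-33.2)² + (-15.6)²) = 36.7 m.

37 m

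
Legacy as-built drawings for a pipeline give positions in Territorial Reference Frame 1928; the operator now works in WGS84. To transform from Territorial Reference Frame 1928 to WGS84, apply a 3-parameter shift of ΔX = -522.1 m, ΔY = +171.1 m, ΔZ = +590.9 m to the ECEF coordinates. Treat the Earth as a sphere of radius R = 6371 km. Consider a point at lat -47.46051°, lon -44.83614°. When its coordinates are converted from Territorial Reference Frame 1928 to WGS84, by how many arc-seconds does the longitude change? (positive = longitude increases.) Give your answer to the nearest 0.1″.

sin φ = -0.736812, cos φ = 0.676098, sin λ = -0.705082, cos λ = 0.709126.
East component: ΔE = −sin λ·ΔX + cos λ·ΔY = −(-0.705082)(-522.1) + (0.709126)(171.1) = -246.79 m.
1° of latitude spans πR/180 = 111195 m; at latitude φ, 1° of longitude spans that × cos φ = 75178.7 m, so Δλ = -246.79 / 75178.7 × 3600 = -11.818″.

Δλ = -11.8″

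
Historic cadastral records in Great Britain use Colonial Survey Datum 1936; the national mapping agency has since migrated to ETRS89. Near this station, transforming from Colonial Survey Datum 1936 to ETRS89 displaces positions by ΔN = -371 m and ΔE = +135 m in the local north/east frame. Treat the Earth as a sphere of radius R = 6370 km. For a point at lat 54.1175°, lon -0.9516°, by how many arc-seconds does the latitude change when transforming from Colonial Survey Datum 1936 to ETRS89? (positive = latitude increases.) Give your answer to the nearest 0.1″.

Δφ = -12.0″

On a sphere of radius R, 1 rad of latitude = R, so Δφ = ΔN / R = -371.0 / 6370000 = -5.8242e-05 rad = -12.013″.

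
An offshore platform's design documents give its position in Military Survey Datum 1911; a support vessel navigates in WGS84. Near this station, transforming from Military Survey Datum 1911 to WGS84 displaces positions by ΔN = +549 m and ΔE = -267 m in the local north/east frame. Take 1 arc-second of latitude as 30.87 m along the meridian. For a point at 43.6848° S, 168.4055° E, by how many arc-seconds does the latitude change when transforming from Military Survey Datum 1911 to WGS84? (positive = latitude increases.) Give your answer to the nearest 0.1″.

Δφ = 17.8″

1″ of latitude = 30.87 m, so Δφ = 549.0 / 30.87 = 17.784″.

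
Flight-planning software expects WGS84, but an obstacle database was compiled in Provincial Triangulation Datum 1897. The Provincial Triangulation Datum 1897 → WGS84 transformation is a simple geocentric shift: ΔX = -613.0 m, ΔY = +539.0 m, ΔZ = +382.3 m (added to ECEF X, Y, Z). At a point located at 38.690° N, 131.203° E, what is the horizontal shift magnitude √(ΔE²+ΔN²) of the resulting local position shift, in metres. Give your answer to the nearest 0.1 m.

233.1 m

The local east axis at (φ, λ) is (−sin λ, cos λ, 0), so ΔE = −sin(131.203°)·(-613.0) + cos(131.203°)·539.0 = 106.15 m.
The local north axis is (−sin φ cos λ, −sin φ sin λ, cos φ), giving ΔN = -252.418 − 253.501 + 298.400 = -207.52 m.
Horizontal magnitude = √(ΔE² + ΔN²) = √(106.15² + (-207.52)²) = 233.09 m.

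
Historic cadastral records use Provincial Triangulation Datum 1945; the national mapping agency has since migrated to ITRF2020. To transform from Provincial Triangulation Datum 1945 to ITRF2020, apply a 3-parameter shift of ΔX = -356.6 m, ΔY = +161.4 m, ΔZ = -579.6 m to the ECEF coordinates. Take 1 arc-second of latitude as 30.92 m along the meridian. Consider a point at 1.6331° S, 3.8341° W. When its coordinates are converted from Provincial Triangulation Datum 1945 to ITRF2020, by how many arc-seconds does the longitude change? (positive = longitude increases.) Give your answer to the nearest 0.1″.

Δλ = 4.4″

sin φ = -0.028499, cos φ = 0.999594, sin λ = -0.066868, cos λ = 0.997762.
East component: ΔE = −sin λ·ΔX + cos λ·ΔY = −(-0.066868)(-356.6) + (0.997762)(161.4) = 137.19 m.
1° of latitude spans 3600 × 30.92 = 111312 m; at latitude φ, 1° of longitude spans that × cos φ = 111266.8 m, so Δλ = 137.19 / 111266.8 × 3600 = 4.439″.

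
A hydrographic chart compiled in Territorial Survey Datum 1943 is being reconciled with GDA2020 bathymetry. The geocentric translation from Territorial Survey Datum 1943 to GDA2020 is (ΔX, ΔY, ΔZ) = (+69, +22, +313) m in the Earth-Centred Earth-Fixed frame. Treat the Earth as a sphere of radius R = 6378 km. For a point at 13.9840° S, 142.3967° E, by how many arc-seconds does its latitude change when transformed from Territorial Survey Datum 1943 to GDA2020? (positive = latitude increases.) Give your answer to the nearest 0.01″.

sin φ = -0.241651, cos φ = 0.970363, sin λ = 0.610191, cos λ = -0.792255.
North component: ΔN = −sin φ cos λ·ΔX − sin φ sin λ·ΔY + cos φ·ΔZ = −(-0.241651)(-0.792255)(69) − (-0.241651)(0.610191)(22) + (0.970363)(313) = 293.76 m.
1° of latitude spans πR/180 = 111317 m, so Δφ = 293.76 / 111317 × 3600 = 9.500″.

Δφ = 9.50″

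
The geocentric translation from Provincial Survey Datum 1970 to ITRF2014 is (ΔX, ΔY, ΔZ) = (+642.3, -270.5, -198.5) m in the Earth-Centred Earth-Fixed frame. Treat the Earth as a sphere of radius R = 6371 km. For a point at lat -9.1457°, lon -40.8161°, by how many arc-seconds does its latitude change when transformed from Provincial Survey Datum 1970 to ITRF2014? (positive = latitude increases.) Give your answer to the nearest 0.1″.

sin φ = -0.158946, cos φ = 0.987287, sin λ = -0.653633, cos λ = 0.756811.
North component: ΔN = −sin φ cos λ·ΔX − sin φ sin λ·ΔY + cos φ·ΔZ = −(-0.158946)(0.756811)(642.3) − (-0.158946)(-0.653633)(-270.5) + (0.987287)(-198.5) = -90.61 m.
1° of latitude spans πR/180 = 111195 m, so Δφ = -90.61 / 111195 × 3600 = -2.934″.

Δφ = -2.9″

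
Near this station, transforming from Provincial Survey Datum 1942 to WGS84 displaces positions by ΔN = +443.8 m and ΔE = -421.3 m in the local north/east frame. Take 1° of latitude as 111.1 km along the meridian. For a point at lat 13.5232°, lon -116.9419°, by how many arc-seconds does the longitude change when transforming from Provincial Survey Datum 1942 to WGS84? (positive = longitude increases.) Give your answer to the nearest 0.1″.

Δλ = -14.0″

At latitude 13.5232°, cos φ = 0.972275.
1° of longitude at this latitude = 111.1 × cos φ = 108.02 km, so Δλ = -421.3 / 108019.8 = -0.0039002° = -14.041″.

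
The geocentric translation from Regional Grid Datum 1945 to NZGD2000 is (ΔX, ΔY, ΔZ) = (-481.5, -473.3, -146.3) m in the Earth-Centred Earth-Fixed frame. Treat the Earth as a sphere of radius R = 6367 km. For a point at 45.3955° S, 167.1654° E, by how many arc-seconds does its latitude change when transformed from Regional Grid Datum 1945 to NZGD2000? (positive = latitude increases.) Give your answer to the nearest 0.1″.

sin φ = -0.711971, cos φ = 0.702209, sin λ = 0.222137, cos λ = -0.975015.
North component: ΔN = −sin φ cos λ·ΔX − sin φ sin λ·ΔY + cos φ·ΔZ = −(-0.711971)(-0.975015)(-481.5) − (-0.711971)(0.222137)(-473.3) + (0.702209)(-146.3) = 156.66 m.
1° of latitude spans πR/180 = 111125 m, so Δφ = 156.66 / 111125 × 3600 = 5.075″.

Δφ = 5.1″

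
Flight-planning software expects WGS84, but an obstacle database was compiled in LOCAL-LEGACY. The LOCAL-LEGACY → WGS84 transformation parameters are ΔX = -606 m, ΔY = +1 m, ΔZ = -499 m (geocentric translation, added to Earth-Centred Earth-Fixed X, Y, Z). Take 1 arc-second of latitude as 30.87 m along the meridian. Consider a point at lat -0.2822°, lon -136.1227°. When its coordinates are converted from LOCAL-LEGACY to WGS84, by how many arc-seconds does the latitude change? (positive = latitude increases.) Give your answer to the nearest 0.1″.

Δφ = -16.1″

sin φ = -0.004925, cos φ = 0.999988, sin λ = -0.693116, cos λ = -0.720826.
North component: ΔN = −sin φ cos λ·ΔX − sin φ sin λ·ΔY + cos φ·ΔZ = −(-0.004925)(-0.720826)(-606) − (-0.004925)(-0.693116)(1) + (0.999988)(-499) = -496.85 m.
1° of latitude spans 3600 × 30.87 = 111132 m, so Δφ = -496.85 / 111132 × 3600 = -16.095″.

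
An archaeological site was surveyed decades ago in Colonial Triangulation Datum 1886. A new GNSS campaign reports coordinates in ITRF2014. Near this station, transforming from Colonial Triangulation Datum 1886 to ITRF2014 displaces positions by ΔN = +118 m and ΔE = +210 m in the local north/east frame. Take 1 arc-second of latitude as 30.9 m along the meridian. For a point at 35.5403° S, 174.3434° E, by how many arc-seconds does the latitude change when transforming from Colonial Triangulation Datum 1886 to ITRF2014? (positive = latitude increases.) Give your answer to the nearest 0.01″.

Δφ = 3.82″

1″ of latitude = 30.90 m, so Δφ = 118.0 / 30.90 = 3.819″.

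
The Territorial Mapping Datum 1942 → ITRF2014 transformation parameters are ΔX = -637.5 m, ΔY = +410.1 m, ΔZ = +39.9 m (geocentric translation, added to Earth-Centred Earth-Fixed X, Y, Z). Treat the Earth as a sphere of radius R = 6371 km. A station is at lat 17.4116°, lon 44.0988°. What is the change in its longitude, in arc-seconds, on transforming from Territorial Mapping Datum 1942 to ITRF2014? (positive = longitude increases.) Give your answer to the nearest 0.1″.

sin φ = 0.299234, cos φ = 0.954180, sin λ = 0.695898, cos λ = 0.718141.
East component: ΔE = −sin λ·ΔX + cos λ·ΔY = −(0.695898)(-637.5) + (0.718141)(410.1) = 738.14 m.
1° of latitude spans πR/180 = 111195 m; at latitude φ, 1° of longitude spans that × cos φ = 106099.9 m, so Δλ = 738.14 / 106099.9 × 3600 = 25.045″.

Δλ = 25.0″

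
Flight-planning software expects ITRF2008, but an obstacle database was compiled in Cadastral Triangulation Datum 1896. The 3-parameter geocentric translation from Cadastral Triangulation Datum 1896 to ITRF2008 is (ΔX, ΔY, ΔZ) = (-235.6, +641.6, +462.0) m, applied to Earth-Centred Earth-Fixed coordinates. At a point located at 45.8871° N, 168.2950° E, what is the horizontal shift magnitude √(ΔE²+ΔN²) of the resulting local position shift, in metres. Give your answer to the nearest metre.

At φ = 45.8871°, λ = 168.2950°: sin φ = 0.717970, cos φ = 0.696074, sin λ = 0.202873, cos λ = -0.979205.
ΔE = −sin λ·ΔX + cos λ·ΔY = −(0.202873)·(-235.6) + (-0.979205)·(641.6) = -580.46 m.
ΔN = −sin φ cos λ·ΔX − sin φ sin λ·ΔY + cos φ·ΔZ = −(0.717970)(-0.979205)(-235.6) − (0.717970)(0.202873)(641.6) + (0.696074)(462.0) = 62.50 m.
Horizontal magnitude = √(ΔE² + ΔN²) = √((-580.46)² + 62.50²) = 583.82 m.

584 m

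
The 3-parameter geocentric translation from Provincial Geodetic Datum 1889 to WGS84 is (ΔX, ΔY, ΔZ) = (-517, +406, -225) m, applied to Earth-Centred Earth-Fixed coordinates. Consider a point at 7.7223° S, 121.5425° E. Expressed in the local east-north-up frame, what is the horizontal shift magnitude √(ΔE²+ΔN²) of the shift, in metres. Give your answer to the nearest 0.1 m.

267.8 m

The local east axis at (φ, λ) is (−sin λ, cos λ, 0), so ΔE = −sin(121.5425°)·(-517) + cos(121.5425°)·406 = 228.22 m.
The local north axis is (−sin φ cos λ, −sin φ sin λ, cos φ), giving ΔN = 36.342 + 46.495 − 222.959 = -140.12 m.
Horizontal magnitude = √(ΔE² + ΔN²) = √(228.22² + (-140.12)²) = 267.81 m.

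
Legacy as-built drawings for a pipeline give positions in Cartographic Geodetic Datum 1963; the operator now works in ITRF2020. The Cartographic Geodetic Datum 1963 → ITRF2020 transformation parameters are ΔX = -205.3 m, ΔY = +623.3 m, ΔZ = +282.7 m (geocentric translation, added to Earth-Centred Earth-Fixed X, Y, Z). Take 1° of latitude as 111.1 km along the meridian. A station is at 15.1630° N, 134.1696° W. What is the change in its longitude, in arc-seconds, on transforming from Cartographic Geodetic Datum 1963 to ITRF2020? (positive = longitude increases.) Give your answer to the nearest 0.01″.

sin φ = 0.261566, cos φ = 0.965186, sin λ = -0.717280, cos λ = -0.696785.
East component: ΔE = −sin λ·ΔX + cos λ·ΔY = −(-0.717280)(-205.3) + (-0.696785)(623.3) = -581.56 m.
1° of latitude spans 111100 m; at latitude φ, 1° of longitude spans that × cos φ = 107232.1 m, so Δλ = -581.56 / 107232.1 × 3600 = -19.524″.

Δλ = -19.52″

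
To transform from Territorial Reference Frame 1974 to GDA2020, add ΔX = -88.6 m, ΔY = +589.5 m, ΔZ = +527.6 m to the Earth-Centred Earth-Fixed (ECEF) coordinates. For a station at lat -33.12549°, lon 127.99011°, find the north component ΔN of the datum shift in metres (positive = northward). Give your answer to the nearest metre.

The local north axis is (−sin φ cos λ, −sin φ sin λ, cos φ), giving ΔN = 29.802 + 253.889 + 441.852 = 725.54 m.

ΔN = 726 m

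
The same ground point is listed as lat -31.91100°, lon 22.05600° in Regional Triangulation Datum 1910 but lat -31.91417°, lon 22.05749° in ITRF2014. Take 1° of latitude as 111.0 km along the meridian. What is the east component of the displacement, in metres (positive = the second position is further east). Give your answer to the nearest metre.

ΔE = 140 m

Δφ = -31.91417° − -31.91100° = -0.00317°; Δλ = 22.05749° − 22.05600° = +0.00149°.
ΔN = Δφ × 111000 = -351.9 m; ΔE = Δλ × 111000 × cos(-31.91100°) = +0.00149 × 111000 × 0.848870 = 140.4 m.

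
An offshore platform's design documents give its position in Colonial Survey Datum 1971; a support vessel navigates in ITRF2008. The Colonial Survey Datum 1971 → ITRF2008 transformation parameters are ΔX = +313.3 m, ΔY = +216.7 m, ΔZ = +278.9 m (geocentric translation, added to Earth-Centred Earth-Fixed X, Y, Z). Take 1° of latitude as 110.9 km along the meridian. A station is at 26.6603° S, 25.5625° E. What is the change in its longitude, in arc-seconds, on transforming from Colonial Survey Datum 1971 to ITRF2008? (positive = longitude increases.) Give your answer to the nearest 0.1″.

sin φ = -0.448700, cos φ = 0.893683, sin λ = 0.431495, cos λ = 0.902115.
East component: ΔE = −sin λ·ΔX + cos λ·ΔY = −(0.431495)(313.3) + (0.902115)(216.7) = 60.30 m.
1° of latitude spans 110900 m; at latitude φ, 1° of longitude spans that × cos φ = 99109.4 m, so Δλ = 60.30 / 99109.4 × 3600 = 2.190″.

Δλ = 2.2″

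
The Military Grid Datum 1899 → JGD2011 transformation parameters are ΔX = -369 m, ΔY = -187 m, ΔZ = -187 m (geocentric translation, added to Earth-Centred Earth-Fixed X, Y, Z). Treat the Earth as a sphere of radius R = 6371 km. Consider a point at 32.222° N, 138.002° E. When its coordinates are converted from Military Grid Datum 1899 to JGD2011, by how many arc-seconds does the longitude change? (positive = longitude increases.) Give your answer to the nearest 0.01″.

Δλ = 14.77″

sin φ = 0.533201, cos φ = 0.845988, sin λ = 0.669105, cos λ = -0.743168.
East component: ΔE = −sin λ·ΔX + cos λ·ΔY = −(0.669105)(-369) + (-0.743168)(-187) = 385.87 m.
1° of latitude spans πR/180 = 111195 m; at latitude φ, 1° of longitude spans that × cos φ = 94069.6 m, so Δλ = 385.87 / 94069.6 × 3600 = 14.767″.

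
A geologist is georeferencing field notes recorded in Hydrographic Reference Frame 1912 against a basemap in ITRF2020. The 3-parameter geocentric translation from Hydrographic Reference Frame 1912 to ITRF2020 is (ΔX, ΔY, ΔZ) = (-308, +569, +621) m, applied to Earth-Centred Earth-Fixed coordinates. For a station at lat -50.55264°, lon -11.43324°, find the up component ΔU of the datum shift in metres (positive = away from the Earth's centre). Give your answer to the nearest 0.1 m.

ΔU = -743.0 m

The local up (radial) axis is (cos φ cos λ, cos φ sin λ, sin φ), giving ΔU = -191.810 − 71.664 − 479.542 = -743.02 m.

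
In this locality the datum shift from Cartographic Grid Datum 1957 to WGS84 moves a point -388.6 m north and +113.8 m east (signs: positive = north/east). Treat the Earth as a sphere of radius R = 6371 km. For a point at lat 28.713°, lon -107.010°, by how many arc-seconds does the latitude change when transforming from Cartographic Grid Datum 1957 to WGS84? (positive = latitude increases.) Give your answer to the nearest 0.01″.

On a sphere of radius R, 1 rad of latitude = R, so Δφ = ΔN / R = -388.6 / 6371000 = -6.0995e-05 rad = -12.581″.

Δφ = -12.58″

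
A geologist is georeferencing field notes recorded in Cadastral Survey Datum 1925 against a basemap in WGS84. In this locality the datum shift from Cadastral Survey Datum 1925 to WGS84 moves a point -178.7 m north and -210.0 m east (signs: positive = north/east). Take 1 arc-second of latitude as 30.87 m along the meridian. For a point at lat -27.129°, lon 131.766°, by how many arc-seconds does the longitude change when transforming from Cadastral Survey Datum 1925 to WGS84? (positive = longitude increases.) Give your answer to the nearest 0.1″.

At latitude -27.129°, cos φ = 0.889982.
1″ of longitude at this latitude = 30.87 × cos φ = 27.4737 m, so Δλ = -210.0 / 27.4737 = -7.644″.

Δλ = -7.6″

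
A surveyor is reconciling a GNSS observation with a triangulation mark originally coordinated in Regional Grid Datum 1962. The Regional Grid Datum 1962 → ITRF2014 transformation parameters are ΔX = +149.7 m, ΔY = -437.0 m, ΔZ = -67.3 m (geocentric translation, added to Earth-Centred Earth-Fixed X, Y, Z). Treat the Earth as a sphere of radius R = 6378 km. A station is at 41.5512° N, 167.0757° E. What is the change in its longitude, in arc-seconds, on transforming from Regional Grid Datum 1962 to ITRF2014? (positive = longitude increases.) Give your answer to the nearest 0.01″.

sin φ = 0.663289, cos φ = 0.748363, sin λ = 0.223664, cos λ = -0.974666.
East component: ΔE = −sin λ·ΔX + cos λ·ΔY = −(0.223664)(149.7) + (-0.974666)(-437.0) = 392.45 m.
1° of latitude spans πR/180 = 111317 m; at latitude φ, 1° of longitude spans that × cos φ = 83305.6 m, so Δλ = 392.45 / 83305.6 × 3600 = 16.959″.

Δλ = 16.96″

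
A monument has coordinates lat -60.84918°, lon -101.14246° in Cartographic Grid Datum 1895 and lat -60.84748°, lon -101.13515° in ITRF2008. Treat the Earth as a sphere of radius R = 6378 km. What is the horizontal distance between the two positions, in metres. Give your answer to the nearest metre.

439 m

Δφ = -60.84748° − -60.84918° = +0.00170°; Δλ = -101.13515° − -101.14246° = +0.00731°.
1° along a meridian = πR/180 = 111317 m.
ΔN = Δφ × 111317 = 189.2 m; ΔE = Δλ × 111317 × cos(-60.84918°) = +0.00731 × 111317 × 0.487110 = 396.4 m.
Distance = √(ΔE² + ΔN²) = √(396.4² + 189.2²) = 439.2 m.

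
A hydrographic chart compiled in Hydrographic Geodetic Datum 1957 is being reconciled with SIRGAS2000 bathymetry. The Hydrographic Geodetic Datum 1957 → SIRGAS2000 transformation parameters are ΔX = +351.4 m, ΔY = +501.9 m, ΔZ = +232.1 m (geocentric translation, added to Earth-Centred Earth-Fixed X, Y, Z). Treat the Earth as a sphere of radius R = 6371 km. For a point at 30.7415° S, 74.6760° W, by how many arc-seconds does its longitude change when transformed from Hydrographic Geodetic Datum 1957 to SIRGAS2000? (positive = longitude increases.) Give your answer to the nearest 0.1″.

sin φ = -0.511166, cos φ = 0.859482, sin λ = -0.964447, cos λ = 0.264277.
East component: ΔE = −sin λ·ΔX + cos λ·ΔY = −(-0.964447)(351.4) + (0.264277)(501.9) = 471.55 m.
1° of latitude spans πR/180 = 111195 m; at latitude φ, 1° of longitude spans that × cos φ = 95570.1 m, so Δλ = 471.55 / 95570.1 × 3600 = 17.763″.

Δλ = 17.8″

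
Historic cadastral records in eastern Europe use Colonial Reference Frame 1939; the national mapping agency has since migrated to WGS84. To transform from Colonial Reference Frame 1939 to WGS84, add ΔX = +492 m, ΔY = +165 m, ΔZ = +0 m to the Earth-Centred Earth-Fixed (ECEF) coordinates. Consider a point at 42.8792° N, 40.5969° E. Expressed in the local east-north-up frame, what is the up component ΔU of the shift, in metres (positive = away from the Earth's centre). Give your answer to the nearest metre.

The local up (radial) axis is (cos φ cos λ, cos φ sin λ, sin φ), giving ΔU = 273.755 + 78.680 + 0.000 = 352.44 m.

ΔU = 352 m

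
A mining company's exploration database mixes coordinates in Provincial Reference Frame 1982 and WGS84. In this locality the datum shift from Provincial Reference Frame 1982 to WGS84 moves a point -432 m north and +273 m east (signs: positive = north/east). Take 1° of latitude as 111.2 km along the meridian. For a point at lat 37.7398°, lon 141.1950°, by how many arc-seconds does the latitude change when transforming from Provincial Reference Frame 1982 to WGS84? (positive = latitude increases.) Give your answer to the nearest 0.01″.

Δφ = -13.99″

1° of latitude = 111.2 km, so Δφ = -432.0 / 111200 = -0.0038849° = -13.986″.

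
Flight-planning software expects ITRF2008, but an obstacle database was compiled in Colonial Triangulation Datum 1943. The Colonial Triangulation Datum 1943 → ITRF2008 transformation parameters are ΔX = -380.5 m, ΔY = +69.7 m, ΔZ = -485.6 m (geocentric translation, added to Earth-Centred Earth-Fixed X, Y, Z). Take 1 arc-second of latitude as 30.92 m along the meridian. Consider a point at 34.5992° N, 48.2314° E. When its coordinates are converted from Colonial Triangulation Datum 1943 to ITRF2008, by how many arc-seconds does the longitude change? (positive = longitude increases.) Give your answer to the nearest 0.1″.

Δλ = 13.0″

sin φ = 0.567832, cos φ = 0.823144, sin λ = 0.745841, cos λ = 0.666124.
East component: ΔE = −sin λ·ΔX + cos λ·ΔY = −(0.745841)(-380.5) + (0.666124)(69.7) = 330.22 m.
1° of latitude spans 3600 × 30.92 = 111312 m; at latitude φ, 1° of longitude spans that × cos φ = 91625.8 m, so Δλ = 330.22 / 91625.8 × 3600 = 12.974″.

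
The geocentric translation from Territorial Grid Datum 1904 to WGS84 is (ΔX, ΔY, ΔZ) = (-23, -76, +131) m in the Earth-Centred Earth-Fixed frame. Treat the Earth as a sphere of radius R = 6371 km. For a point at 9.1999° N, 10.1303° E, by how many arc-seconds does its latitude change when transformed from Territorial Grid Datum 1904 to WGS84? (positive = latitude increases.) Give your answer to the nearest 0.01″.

sin φ = 0.159879, cos φ = 0.987137, sin λ = 0.175887, cos λ = 0.984410.
North component: ΔN = −sin φ cos λ·ΔX − sin φ sin λ·ΔY + cos φ·ΔZ = −(0.159879)(0.984410)(-23) − (0.159879)(0.175887)(-76) + (0.987137)(131) = 135.07 m.
1° of latitude spans πR/180 = 111195 m, so Δφ = 135.07 / 111195 × 3600 = 4.373″.

Δφ = 4.37″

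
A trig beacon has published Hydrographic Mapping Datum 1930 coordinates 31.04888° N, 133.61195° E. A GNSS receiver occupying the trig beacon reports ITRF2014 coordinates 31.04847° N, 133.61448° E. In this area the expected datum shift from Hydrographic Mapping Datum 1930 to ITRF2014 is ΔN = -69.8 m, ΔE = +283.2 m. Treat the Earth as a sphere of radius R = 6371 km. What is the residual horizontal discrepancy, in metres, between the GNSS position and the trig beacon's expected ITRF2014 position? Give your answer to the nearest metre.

Observed coordinate differences: Δφ = -0.00041°, Δλ = +0.00253°.
Converting to metres (1° lat = 111195 m, cos φ = 0.856728): observed ΔN = -45.6 m, observed ΔE = 241.0 m.
Subtracting the expected shift leaves a residual of -45.6 − (-69.8) = 24.2 m north and 241.0 − (283.2) = -42.2 m east.
Residual distance = √(24.2² + (-42.2)²) = 48.6 m.

49 m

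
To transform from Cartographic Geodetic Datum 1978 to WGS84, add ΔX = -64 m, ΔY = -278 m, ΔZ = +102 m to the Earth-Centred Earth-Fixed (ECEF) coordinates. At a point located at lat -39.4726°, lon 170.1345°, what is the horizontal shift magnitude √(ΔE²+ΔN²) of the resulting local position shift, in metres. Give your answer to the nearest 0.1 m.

At φ = -39.4726°, λ = 170.1345°: sin φ = -0.635709, cos φ = 0.771929, sin λ = 0.171336, cos λ = -0.985213.
ΔE = −sin λ·ΔX + cos λ·ΔY = −(0.171336)·(-64) + (-0.985213)·(-278) = 284.85 m.
ΔN = −sin φ cos λ·ΔX − sin φ sin λ·ΔY + cos φ·ΔZ = −(-0.635709)(-0.985213)(-64) − (-0.635709)(0.171336)(-278) + (0.771929)(102) = 88.54 m.
Horizontal magnitude = √(ΔE² + ΔN²) = √(284.85² + 88.54²) = 298.30 m.

298.3 m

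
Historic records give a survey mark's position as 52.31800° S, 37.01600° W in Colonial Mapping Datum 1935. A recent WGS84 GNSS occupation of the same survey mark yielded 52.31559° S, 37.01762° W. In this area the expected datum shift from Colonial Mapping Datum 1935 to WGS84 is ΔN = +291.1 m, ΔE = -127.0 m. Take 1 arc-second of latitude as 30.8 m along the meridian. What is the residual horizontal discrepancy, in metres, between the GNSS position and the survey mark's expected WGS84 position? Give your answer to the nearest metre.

29 m

Observed coordinate differences: Δφ = +0.00241°, Δλ = -0.00162°.
Converting to metres (1° lat = 110880 m, cos φ = 0.611278): observed ΔN = 267.2 m, observed ΔE = -109.8 m.
Subtracting the expected shift leaves a residual of 267.2 − (291.1) = -23.9 m north and -109.8 − (-127.0) = 17.2 m east.
Residual distance = √((-23.9)² + 17.2²) = 29.4 m.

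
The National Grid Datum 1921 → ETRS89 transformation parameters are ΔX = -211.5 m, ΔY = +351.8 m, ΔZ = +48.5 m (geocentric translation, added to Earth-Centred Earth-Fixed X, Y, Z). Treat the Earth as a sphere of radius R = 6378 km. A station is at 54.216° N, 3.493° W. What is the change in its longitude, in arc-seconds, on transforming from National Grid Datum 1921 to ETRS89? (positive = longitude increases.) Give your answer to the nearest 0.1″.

Δλ = 18.7″

sin φ = 0.811227, cos φ = 0.584731, sin λ = -0.060927, cos λ = 0.998142.
East component: ΔE = −sin λ·ΔX + cos λ·ΔY = −(-0.060927)(-211.5) + (0.998142)(351.8) = 338.26 m.
1° of latitude spans πR/180 = 111317 m; at latitude φ, 1° of longitude spans that × cos φ = 65090.6 m, so Δλ = 338.26 / 65090.6 × 3600 = 18.708″.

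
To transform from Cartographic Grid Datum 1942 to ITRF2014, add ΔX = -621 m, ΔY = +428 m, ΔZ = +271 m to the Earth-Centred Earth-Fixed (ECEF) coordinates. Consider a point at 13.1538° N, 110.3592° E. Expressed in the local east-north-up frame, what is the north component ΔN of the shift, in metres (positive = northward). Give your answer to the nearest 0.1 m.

At φ = 13.1538°, λ = 110.3592°: sin φ = 0.227566, cos φ = 0.973763, sin λ = 0.937530, cos λ = -0.347905.
ΔN = −sin φ cos λ·ΔX − sin φ sin λ·ΔY + cos φ·ΔZ = −(0.227566)(-0.347905)(-621) − (0.227566)(0.937530)(428) + (0.973763)(271) = 123.41 m.

ΔN = 123.4 m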